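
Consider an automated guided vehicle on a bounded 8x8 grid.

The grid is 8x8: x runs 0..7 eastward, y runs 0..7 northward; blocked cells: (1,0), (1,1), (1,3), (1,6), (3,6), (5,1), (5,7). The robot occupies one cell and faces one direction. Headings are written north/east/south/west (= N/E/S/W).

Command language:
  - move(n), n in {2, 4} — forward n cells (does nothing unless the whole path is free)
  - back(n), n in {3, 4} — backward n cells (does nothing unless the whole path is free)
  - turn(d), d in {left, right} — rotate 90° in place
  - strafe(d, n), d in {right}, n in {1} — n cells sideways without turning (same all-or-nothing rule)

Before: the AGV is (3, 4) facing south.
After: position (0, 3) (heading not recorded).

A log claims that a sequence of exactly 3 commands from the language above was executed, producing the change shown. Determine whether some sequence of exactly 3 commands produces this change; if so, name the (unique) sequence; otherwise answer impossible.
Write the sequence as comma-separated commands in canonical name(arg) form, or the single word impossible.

turn(left), back(3), strafe(right, 1)

key: order matters: swapping turn(left) and strafe(right, 1) lands elsewhere
start: (3, 4) facing south
t=1 turn(left) ⇒ (3, 4) facing east
t=2 back(3) ⇒ (0, 4) facing east
t=3 strafe(right, 1) ⇒ (0, 3) facing east
all 343 alternatives checked — unique.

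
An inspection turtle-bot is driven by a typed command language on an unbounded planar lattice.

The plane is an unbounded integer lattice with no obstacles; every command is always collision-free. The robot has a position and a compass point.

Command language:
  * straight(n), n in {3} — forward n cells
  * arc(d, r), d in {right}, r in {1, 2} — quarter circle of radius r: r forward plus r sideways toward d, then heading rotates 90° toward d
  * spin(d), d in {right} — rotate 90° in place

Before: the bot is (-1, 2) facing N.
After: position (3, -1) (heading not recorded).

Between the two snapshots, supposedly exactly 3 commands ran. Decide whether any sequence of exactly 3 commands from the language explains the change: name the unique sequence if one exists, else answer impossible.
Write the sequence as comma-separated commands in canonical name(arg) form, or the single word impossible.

key: order matters: swapping arc(right, 2) and straight(3) lands elsewhere
initial: (-1, 2) facing N
step 1 (arc(right, 2)): (1, 4) facing E
step 2 (arc(right, 2)): (3, 2) facing S
step 3 (straight(3)): (3, -1) facing S
no rival 3-sequence matches.

arc(right, 2), arc(right, 2), straight(3)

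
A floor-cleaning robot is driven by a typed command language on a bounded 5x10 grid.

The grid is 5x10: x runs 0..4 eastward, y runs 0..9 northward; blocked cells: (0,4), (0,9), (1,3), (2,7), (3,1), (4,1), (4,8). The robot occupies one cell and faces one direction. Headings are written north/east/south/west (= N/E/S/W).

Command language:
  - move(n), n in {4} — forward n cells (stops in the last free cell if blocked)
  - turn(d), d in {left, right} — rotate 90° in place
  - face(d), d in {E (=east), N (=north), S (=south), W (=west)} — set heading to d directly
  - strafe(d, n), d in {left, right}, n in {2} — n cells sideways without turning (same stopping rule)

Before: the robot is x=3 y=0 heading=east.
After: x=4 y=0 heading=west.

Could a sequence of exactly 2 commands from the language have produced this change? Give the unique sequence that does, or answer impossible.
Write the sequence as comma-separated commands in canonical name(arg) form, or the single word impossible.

move(4), face(W)

key: move(4) runs into the grid edge before its full distance
start: x=3 y=0 heading=east
step 1 (move(4)): x=4 y=0 heading=east
step 2 (face(W)): x=4 y=0 heading=west
no rival 2-sequence matches.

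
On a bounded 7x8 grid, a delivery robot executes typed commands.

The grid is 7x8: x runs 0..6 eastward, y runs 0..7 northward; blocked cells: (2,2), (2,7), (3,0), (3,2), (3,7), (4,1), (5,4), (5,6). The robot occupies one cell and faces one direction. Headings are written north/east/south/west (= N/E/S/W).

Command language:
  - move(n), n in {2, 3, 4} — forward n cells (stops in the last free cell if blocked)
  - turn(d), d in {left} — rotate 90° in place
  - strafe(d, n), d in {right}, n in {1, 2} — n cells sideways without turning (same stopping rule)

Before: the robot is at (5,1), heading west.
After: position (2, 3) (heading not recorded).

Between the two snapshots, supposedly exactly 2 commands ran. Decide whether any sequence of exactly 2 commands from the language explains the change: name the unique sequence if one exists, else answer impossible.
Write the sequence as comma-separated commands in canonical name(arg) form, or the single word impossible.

strafe(right, 2), move(3)

key: running move(3) before strafe(right, 2) would end elsewhere — order is forced
start: at (5,1), heading west
t=1 strafe(right, 2) ⇒ at (5,3), heading west
t=2 move(3) ⇒ at (2,3), heading west
no other 2-command option fits: unique.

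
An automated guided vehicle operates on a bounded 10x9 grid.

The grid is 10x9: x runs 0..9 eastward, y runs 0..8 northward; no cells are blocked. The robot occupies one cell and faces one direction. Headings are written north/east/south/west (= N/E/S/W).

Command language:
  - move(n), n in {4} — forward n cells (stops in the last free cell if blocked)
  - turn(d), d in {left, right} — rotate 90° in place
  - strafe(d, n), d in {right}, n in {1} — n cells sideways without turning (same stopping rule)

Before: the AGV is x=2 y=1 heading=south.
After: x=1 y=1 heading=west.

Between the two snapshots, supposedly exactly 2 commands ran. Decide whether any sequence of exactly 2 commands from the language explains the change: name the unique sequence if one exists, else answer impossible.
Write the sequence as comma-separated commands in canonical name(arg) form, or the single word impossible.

strafe(right, 1), turn(right)

key: running turn(right) before strafe(right, 1) would end elsewhere — order is forced
start: x=2 y=1 heading=south
[1] after strafe(right, 1): x=1 y=1 heading=south
[2] after turn(right): x=1 y=1 heading=west
all 16 alternatives checked — unique.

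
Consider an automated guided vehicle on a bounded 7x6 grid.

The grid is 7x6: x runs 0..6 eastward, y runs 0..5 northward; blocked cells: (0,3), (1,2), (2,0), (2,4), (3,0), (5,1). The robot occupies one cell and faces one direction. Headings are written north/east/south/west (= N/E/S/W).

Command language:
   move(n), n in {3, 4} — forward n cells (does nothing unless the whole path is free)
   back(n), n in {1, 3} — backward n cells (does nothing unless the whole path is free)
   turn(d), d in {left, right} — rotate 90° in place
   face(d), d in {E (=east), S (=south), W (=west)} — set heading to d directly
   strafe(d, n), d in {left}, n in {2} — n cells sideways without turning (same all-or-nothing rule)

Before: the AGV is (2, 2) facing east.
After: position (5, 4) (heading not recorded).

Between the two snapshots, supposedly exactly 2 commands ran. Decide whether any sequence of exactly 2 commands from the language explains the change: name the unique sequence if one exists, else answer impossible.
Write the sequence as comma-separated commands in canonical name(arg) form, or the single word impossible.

move(3), strafe(left, 2)

key: order matters: swapping move(3) and strafe(left, 2) lands elsewhere
from: (2, 2) facing east
1. move(3) → (5, 2) facing east
2. strafe(left, 2) → (5, 4) facing east
uniquely the one of 100 2-step routes that fits.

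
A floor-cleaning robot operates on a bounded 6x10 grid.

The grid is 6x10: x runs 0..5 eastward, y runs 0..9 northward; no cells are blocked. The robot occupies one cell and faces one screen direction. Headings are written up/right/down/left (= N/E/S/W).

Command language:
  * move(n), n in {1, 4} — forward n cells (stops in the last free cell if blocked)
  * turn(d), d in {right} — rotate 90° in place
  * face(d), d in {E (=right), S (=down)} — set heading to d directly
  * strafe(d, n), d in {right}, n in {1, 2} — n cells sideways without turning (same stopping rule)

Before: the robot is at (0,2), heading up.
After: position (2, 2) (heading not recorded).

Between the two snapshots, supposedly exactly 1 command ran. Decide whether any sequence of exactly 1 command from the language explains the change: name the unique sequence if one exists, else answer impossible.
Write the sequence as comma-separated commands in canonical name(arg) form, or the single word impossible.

from: at (0,2), heading up
[1] after strafe(right, 2): at (2,2), heading up
uniquely the one of 7 1-step routes that fits.

strafe(right, 2)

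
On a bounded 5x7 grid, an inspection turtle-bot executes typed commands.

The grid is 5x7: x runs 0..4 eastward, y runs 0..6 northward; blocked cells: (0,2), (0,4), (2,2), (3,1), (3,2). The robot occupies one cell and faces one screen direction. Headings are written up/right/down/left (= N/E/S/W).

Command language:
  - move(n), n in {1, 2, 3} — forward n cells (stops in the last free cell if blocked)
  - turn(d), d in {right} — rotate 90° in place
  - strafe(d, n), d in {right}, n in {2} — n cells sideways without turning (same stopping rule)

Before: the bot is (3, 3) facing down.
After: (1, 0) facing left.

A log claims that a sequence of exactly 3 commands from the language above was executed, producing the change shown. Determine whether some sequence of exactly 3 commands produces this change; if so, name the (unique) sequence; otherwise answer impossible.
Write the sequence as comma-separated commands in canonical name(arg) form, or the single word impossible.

key: running turn(right) before strafe(right, 2) would end elsewhere — order is forced
begin: (3, 3) facing down
t=1 strafe(right, 2) ⇒ (1, 3) facing down
t=2 move(3) ⇒ (1, 0) facing down
t=3 turn(right) ⇒ (1, 0) facing left
all 125 alternatives checked — unique.

strafe(right, 2), move(3), turn(right)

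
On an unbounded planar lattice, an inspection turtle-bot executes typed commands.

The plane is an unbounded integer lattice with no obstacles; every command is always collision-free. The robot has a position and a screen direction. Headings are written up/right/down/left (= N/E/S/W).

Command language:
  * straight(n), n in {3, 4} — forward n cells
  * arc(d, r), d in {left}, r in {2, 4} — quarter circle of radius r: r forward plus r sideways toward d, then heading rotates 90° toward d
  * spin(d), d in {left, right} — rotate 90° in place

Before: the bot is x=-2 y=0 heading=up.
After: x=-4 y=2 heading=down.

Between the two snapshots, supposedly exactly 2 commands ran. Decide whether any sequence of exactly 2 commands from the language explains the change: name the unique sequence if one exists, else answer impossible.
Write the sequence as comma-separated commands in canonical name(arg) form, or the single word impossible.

key: running spin(left) before arc(left, 2) would end elsewhere — order is forced
begin: x=-2 y=0 heading=up
1. arc(left, 2) → x=-4 y=2 heading=left
2. spin(left) → x=-4 y=2 heading=down
no other 2-command option fits: unique.

arc(left, 2), spin(left)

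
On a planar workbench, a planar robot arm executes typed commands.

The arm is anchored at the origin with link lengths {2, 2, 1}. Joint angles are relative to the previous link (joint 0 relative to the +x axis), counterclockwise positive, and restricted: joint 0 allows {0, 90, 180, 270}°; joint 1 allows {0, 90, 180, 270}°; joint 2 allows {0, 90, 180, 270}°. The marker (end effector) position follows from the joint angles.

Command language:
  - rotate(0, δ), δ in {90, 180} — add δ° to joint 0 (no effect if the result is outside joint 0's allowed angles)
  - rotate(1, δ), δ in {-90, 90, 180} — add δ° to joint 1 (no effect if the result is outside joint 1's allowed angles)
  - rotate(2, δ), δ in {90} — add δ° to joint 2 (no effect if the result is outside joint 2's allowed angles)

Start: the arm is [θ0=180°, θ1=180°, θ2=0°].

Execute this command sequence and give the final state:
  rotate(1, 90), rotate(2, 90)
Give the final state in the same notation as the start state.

t0: [θ0=180°, θ1=180°, θ2=0°]
step 1 (rotate(1, 90)): [θ0=180°, θ1=270°, θ2=0°]
step 2 (rotate(2, 90)): [θ0=180°, θ1=270°, θ2=90°]

[θ0=180°, θ1=270°, θ2=90°]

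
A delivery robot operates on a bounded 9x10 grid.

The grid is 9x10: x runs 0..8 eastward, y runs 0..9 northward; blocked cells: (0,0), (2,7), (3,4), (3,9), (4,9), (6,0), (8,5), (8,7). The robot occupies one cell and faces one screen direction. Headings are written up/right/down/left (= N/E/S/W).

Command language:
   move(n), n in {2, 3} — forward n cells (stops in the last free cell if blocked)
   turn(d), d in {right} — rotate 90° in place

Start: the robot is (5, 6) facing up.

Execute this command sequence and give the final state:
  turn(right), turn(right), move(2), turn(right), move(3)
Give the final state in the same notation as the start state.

from: (5, 6) facing up
1. turn(right) → (5, 6) facing right
2. turn(right) → (5, 6) facing down
3. move(2) → (5, 4) facing down
4. turn(right) → (5, 4) facing left
5. move(3) → (4, 4) facing left

(4, 4) facing left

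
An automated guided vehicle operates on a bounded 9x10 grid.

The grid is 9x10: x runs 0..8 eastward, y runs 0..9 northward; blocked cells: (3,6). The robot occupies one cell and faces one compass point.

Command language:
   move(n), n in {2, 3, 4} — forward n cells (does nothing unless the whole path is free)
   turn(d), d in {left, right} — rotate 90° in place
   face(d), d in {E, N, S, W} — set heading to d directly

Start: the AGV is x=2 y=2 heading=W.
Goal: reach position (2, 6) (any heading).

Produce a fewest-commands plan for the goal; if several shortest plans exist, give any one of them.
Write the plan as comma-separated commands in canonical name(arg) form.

initial: x=2 y=2 heading=W
[1] after face(N): x=2 y=2 heading=N
[2] after move(4): x=2 y=6 heading=N
shorter routes all fall short; 2 is best.

face(N), move(4)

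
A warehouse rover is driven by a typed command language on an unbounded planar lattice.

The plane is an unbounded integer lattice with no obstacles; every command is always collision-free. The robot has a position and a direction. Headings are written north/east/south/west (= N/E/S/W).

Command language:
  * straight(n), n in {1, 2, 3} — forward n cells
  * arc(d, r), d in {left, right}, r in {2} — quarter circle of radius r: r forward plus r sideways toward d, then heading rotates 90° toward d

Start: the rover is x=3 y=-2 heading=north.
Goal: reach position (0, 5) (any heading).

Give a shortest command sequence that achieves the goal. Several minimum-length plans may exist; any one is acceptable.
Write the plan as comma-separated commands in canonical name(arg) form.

straight(2), straight(3), arc(left, 2), straight(1)

start: x=3 y=-2 heading=north
[1] after straight(2): x=3 y=0 heading=north
[2] after straight(3): x=3 y=3 heading=north
[3] after arc(left, 2): x=1 y=5 heading=west
[4] after straight(1): x=0 y=5 heading=west
shorter routes all fall short; 4 is best.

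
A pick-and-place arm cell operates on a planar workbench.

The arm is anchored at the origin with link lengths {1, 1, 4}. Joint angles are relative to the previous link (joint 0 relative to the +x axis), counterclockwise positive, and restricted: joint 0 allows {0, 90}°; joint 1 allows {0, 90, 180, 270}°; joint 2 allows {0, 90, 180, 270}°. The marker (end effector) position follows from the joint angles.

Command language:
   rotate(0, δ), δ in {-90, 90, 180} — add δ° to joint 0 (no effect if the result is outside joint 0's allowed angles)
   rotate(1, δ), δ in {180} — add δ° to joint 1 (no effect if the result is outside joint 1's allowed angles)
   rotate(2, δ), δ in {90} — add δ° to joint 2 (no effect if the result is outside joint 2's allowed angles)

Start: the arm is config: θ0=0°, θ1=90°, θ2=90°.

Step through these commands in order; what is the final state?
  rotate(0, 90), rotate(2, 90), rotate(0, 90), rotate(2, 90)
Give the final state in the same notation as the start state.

config: θ0=90°, θ1=90°, θ2=270°

t0: config: θ0=0°, θ1=90°, θ2=90°
step 1 (rotate(0, 90)): config: θ0=90°, θ1=90°, θ2=90°
step 2 (rotate(2, 90)): config: θ0=90°, θ1=90°, θ2=180°
step 3 (rotate(0, 90)): config: θ0=90°, θ1=90°, θ2=180°
step 4 (rotate(2, 90)): config: θ0=90°, θ1=90°, θ2=270°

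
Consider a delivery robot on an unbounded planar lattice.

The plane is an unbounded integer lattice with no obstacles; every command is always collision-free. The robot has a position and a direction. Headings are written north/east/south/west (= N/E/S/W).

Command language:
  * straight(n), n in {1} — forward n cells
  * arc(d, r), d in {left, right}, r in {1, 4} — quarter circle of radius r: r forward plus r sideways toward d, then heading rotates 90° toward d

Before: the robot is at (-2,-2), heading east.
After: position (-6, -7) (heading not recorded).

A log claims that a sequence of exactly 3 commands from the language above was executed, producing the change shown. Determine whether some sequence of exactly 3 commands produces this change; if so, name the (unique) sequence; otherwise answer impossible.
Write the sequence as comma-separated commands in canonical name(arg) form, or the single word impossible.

key: order matters: swapping arc(right, 1) and straight(1) lands elsewhere
begin: at (-2,-2), heading east
[1] after arc(right, 1): at (-1,-3), heading south
[2] after arc(right, 4): at (-5,-7), heading west
[3] after straight(1): at (-6,-7), heading west
no other 3-command option fits: unique.

arc(right, 1), arc(right, 4), straight(1)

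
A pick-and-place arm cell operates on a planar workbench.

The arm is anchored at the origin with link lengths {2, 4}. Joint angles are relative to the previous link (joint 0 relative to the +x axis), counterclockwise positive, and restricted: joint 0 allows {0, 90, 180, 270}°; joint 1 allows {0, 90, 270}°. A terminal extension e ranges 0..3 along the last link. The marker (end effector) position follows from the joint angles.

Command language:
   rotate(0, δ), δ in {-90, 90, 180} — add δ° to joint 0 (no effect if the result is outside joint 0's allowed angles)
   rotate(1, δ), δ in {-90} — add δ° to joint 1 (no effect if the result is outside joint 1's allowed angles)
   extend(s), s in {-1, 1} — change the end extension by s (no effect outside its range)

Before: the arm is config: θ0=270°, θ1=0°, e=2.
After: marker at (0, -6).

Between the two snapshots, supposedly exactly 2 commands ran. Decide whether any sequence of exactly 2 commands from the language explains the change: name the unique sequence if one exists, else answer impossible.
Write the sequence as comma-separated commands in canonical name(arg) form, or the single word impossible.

extend(-1), extend(-1)

begin: config: θ0=270°, θ1=0°, e=2
[1] after extend(-1): config: θ0=270°, θ1=0°, e=1
[2] after extend(-1): config: θ0=270°, θ1=0°, e=0
no other 2-command option fits: unique.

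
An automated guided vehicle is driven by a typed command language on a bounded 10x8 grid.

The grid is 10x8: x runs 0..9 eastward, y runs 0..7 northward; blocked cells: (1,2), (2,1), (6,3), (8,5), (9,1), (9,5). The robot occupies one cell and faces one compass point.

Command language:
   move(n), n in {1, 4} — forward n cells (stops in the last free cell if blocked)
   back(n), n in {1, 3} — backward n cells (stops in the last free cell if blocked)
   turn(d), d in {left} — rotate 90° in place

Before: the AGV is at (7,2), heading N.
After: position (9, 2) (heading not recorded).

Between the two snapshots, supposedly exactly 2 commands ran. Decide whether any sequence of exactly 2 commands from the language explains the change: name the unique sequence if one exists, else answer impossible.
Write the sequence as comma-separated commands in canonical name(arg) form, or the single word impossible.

turn(left), back(3)

key: back(3) runs into the grid edge before its full distance
begin: at (7,2), heading N
[1] after turn(left): at (7,2), heading W
[2] after back(3): at (9,2), heading W
no other 2-command option fits: unique.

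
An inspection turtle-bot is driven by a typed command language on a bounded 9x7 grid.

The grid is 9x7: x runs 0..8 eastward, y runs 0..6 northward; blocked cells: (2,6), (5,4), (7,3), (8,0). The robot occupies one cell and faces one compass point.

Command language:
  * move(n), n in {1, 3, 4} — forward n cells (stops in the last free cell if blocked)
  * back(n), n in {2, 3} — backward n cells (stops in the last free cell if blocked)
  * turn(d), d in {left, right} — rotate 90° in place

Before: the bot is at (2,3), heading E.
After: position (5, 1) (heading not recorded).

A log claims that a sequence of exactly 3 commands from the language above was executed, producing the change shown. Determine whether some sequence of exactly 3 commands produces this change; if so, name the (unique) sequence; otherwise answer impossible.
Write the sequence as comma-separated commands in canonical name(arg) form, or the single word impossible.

key: running back(2) before move(3) would end elsewhere — order is forced
initial: at (2,3), heading E
[1] after move(3): at (5,3), heading E
[2] after turn(left): at (5,3), heading N
[3] after back(2): at (5,1), heading N
no rival 3-sequence matches.

move(3), turn(left), back(2)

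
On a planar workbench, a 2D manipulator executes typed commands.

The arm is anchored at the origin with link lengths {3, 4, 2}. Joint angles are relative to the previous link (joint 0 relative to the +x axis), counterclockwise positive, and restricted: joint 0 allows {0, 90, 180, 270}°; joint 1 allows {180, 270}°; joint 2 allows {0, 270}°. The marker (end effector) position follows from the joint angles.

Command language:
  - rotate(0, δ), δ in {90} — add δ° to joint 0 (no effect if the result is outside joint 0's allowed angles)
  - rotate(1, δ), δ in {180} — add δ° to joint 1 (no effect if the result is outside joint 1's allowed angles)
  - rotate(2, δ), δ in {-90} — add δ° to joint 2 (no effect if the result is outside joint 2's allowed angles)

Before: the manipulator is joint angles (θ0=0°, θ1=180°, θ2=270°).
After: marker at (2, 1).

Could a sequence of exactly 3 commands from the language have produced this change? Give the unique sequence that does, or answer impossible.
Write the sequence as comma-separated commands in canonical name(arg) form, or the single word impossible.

rotate(0, 90), rotate(0, 90), rotate(0, 90)

begin: joint angles (θ0=0°, θ1=180°, θ2=270°)
[1] after rotate(0, 90): joint angles (θ0=90°, θ1=180°, θ2=270°)
[2] after rotate(0, 90): joint angles (θ0=180°, θ1=180°, θ2=270°)
[3] after rotate(0, 90): joint angles (θ0=270°, θ1=180°, θ2=270°)
all 27 alternatives checked — unique.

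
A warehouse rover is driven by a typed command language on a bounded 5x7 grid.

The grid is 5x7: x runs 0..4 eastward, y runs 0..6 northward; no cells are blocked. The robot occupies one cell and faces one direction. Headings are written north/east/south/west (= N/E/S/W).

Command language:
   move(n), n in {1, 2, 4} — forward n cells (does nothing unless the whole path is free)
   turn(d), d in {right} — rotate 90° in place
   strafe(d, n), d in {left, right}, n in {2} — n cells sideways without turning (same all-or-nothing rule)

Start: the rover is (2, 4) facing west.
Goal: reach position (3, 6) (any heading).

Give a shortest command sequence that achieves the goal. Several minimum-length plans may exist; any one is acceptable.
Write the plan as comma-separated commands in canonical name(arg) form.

t0: (2, 4) facing west
1. turn(right) → (2, 4) facing north
2. turn(right) → (2, 4) facing east
3. move(1) → (3, 4) facing east
4. strafe(left, 2) → (3, 6) facing east
nothing shorter than 4 reaches the goal.

turn(right), turn(right), move(1), strafe(left, 2)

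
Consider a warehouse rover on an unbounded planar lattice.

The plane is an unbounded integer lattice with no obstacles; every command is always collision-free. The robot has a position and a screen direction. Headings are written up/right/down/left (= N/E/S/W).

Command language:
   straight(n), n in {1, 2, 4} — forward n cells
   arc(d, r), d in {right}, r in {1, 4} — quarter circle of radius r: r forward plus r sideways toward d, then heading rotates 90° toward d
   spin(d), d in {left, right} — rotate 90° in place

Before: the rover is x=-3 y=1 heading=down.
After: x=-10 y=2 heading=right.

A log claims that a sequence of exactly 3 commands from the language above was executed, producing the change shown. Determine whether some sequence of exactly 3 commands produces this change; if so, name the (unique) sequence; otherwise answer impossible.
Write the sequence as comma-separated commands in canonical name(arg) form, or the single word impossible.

arc(right, 4), arc(right, 4), arc(right, 1)

key: order matters: swapping arc(right, 4) and arc(right, 1) lands elsewhere
begin: x=-3 y=1 heading=down
step 1 (arc(right, 4)): x=-7 y=-3 heading=left
step 2 (arc(right, 4)): x=-11 y=1 heading=up
step 3 (arc(right, 1)): x=-10 y=2 heading=right
no rival 3-sequence matches.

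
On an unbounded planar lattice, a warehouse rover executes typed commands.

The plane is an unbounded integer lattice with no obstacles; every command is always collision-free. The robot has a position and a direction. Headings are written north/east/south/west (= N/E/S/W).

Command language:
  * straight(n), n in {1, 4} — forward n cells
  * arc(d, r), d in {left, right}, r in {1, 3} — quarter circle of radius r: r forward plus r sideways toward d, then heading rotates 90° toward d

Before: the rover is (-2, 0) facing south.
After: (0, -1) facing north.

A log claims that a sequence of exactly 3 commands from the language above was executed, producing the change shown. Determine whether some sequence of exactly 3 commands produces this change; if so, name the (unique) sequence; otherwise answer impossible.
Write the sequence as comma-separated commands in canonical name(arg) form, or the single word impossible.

key: running arc(left, 1) before straight(1) would end elsewhere — order is forced
begin: (-2, 0) facing south
1. straight(1) → (-2, -1) facing south
2. arc(left, 1) → (-1, -2) facing east
3. arc(left, 1) → (0, -1) facing north
uniquely the one of 216 3-step routes that fits.

straight(1), arc(left, 1), arc(left, 1)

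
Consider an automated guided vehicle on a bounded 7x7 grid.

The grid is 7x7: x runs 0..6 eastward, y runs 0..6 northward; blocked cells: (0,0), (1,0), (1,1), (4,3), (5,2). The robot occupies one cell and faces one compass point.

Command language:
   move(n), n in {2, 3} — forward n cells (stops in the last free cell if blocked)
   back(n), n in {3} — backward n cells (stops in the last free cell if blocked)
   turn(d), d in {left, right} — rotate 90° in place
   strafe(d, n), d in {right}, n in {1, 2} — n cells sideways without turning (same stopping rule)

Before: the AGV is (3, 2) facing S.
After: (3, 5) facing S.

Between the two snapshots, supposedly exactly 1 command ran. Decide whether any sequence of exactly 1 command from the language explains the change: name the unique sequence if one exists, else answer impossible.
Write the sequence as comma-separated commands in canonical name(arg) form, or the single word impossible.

key: still facing S — the one step turns nothing
t0: (3, 2) facing S
t=1 back(3) ⇒ (3, 5) facing S
no rival 1-sequence matches.

back(3)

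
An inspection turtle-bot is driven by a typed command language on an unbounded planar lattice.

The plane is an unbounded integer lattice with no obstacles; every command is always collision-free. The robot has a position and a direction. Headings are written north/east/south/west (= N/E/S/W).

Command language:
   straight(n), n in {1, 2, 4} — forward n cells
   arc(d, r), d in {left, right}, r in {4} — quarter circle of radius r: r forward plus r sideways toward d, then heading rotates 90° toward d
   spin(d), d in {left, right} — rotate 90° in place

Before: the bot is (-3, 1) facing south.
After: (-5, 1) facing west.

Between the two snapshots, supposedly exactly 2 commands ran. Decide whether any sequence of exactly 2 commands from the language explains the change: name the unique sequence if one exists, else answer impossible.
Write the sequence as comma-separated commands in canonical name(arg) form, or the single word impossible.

key: position moved to (-5,1) AND the heading swung to W — translation plus rotation needed
from: (-3, 1) facing south
step 1 (spin(right)): (-3, 1) facing west
step 2 (straight(2)): (-5, 1) facing west
no other 2-command option fits: unique.

spin(right), straight(2)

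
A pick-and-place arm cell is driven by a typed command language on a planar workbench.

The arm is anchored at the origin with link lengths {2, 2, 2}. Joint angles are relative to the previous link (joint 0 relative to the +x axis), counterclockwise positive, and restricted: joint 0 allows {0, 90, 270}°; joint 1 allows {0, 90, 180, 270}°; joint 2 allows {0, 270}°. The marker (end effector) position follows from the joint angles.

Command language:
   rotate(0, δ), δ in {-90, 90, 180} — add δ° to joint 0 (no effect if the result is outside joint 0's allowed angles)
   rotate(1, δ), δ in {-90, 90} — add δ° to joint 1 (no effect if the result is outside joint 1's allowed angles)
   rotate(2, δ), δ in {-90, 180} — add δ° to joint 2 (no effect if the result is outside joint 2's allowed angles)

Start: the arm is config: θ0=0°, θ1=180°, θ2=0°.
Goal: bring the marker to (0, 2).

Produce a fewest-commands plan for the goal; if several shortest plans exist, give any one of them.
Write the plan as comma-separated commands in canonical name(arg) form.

t0: config: θ0=0°, θ1=180°, θ2=0°
t=1 rotate(0, -90) ⇒ config: θ0=270°, θ1=180°, θ2=0°
shorter routes all fall short; 1 is best.

rotate(0, -90)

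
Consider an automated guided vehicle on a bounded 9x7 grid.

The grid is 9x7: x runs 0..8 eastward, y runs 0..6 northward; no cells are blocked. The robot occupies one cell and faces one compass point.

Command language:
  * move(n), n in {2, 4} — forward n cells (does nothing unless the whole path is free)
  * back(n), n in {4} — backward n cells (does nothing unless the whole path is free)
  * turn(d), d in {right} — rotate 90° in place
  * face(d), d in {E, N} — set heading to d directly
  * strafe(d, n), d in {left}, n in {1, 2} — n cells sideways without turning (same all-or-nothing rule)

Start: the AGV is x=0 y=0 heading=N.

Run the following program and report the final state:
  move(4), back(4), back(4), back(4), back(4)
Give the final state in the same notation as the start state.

x=0 y=0 heading=N

start: x=0 y=0 heading=N
step 1 (move(4)): x=0 y=4 heading=N
step 2 (back(4)): x=0 y=0 heading=N
step 3 (back(4)): x=0 y=0 heading=N
step 4 (back(4)): x=0 y=0 heading=N
step 5 (back(4)): x=0 y=0 heading=N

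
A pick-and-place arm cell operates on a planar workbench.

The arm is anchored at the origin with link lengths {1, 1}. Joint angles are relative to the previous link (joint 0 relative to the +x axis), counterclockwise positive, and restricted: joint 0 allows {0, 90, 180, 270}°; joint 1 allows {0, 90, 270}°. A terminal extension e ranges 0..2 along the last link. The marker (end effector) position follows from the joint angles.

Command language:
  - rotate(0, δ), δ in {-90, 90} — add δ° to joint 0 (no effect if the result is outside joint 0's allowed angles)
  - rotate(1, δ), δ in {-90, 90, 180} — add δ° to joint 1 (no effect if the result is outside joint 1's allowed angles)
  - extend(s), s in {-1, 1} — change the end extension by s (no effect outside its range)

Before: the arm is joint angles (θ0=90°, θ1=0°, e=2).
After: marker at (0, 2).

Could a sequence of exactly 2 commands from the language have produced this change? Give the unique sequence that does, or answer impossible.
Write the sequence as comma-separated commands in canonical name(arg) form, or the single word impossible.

extend(-1), extend(-1)

start: joint angles (θ0=90°, θ1=0°, e=2)
step 1 (extend(-1)): joint angles (θ0=90°, θ1=0°, e=1)
step 2 (extend(-1)): joint angles (θ0=90°, θ1=0°, e=0)
no other 2-command option fits: unique.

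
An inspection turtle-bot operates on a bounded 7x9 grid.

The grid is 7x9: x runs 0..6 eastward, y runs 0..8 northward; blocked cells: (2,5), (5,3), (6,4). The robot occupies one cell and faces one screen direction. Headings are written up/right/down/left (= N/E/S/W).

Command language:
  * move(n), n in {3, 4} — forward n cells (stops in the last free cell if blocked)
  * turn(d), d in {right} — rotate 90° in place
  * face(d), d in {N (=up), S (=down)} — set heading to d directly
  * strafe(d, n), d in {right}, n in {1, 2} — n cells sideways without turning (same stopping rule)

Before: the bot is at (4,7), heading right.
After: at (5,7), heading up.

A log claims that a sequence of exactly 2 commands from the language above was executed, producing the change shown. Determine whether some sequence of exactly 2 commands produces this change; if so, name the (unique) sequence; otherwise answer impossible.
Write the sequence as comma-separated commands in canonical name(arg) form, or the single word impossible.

key: cell and facing (now N) both changed — the 2 commands mix motion and turning
start: at (4,7), heading right
step 1 (face(N)): at (4,7), heading up
step 2 (strafe(right, 1)): at (5,7), heading up
no other 2-command option fits: unique.

face(N), strafe(right, 1)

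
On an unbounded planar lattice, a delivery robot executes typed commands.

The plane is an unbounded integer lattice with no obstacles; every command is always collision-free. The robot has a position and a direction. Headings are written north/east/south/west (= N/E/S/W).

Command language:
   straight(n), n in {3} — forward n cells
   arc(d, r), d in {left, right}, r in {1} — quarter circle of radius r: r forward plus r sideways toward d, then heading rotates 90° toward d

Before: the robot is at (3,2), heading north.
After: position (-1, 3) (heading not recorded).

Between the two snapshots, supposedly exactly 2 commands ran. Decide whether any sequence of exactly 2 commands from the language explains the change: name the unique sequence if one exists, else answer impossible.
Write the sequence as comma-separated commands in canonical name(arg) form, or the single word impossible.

key: order matters: swapping arc(left, 1) and straight(3) lands elsewhere
initial: at (3,2), heading north
step 1 (arc(left, 1)): at (2,3), heading west
step 2 (straight(3)): at (-1,3), heading west
uniquely the one of 9 2-step routes that fits.

arc(left, 1), straight(3)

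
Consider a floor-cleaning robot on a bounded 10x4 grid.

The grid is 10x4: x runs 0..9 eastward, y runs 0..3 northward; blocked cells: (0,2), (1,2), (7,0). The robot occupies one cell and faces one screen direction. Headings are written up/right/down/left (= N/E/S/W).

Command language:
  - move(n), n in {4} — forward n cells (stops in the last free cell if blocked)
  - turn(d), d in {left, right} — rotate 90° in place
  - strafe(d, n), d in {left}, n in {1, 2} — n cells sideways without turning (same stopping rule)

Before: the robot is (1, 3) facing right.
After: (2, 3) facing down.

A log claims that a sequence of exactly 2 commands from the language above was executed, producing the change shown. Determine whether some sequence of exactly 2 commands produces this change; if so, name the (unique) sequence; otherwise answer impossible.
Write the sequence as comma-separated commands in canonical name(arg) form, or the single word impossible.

key: cell and facing (now S) both changed — the 2 commands mix motion and turning
initial: (1, 3) facing right
t=1 turn(right) ⇒ (1, 3) facing down
t=2 strafe(left, 1) ⇒ (2, 3) facing down
uniquely the one of 25 2-step routes that fits.

turn(right), strafe(left, 1)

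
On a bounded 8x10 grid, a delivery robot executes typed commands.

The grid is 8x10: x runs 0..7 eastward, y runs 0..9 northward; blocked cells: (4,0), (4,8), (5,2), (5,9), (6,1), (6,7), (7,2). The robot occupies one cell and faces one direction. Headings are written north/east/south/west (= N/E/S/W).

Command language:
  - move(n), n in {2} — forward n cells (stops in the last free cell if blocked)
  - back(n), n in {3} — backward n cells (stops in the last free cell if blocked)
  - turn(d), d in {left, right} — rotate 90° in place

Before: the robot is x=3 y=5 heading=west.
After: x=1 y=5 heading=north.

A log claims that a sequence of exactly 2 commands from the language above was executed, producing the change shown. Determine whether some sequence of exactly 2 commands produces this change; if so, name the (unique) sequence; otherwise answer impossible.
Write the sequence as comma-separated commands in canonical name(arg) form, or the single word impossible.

move(2), turn(right)

key: running turn(right) before move(2) would end elsewhere — order is forced
from: x=3 y=5 heading=west
step 1 (move(2)): x=1 y=5 heading=west
step 2 (turn(right)): x=1 y=5 heading=north
uniquely the one of 16 2-step routes that fits.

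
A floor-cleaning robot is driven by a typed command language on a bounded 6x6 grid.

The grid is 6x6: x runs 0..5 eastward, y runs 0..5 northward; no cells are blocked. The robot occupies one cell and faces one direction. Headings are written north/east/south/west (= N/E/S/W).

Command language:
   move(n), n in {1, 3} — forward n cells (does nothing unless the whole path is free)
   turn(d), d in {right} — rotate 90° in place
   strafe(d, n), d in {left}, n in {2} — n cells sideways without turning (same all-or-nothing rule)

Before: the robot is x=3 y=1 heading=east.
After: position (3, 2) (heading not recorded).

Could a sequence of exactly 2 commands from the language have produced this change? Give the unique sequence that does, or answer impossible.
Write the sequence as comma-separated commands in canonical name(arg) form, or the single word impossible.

no 2-step route produces this change.

impossible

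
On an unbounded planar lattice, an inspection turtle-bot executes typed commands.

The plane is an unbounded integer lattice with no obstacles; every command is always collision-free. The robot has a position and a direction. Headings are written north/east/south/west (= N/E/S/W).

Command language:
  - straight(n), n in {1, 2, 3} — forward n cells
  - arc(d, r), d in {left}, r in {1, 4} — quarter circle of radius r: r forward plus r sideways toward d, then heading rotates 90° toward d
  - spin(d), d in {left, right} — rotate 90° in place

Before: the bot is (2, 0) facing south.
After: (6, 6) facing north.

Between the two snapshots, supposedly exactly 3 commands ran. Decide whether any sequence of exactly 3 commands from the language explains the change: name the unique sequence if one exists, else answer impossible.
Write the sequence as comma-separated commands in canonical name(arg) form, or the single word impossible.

spin(left), arc(left, 4), straight(2)

key: position moved to (6,6) AND the heading swung to N — translation plus rotation needed
t0: (2, 0) facing south
t=1 spin(left) ⇒ (2, 0) facing east
t=2 arc(left, 4) ⇒ (6, 4) facing north
t=3 straight(2) ⇒ (6, 6) facing north
no other 3-command option fits: unique.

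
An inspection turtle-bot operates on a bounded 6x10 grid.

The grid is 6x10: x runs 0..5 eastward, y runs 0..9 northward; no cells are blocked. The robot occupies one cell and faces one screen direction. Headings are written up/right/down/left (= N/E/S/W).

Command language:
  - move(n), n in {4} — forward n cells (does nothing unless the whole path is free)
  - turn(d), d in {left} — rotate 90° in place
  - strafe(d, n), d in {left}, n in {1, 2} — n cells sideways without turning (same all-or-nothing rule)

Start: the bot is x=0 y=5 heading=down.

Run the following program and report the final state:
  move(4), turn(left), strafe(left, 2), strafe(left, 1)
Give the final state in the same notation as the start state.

x=0 y=4 heading=right

begin: x=0 y=5 heading=down
[1] after move(4): x=0 y=1 heading=down
[2] after turn(left): x=0 y=1 heading=right
[3] after strafe(left, 2): x=0 y=3 heading=right
[4] after strafe(left, 1): x=0 y=4 heading=right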